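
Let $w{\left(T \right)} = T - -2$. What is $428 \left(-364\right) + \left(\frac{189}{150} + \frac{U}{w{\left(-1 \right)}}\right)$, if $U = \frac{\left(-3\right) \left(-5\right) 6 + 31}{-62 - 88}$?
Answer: $- \frac{11684366}{75} \approx -1.5579 \cdot 10^{5}$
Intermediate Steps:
$w{\left(T \right)} = 2 + T$ ($w{\left(T \right)} = T + 2 = 2 + T$)
$U = - \frac{121}{150}$ ($U = \frac{15 \cdot 6 + 31}{-150} = \left(90 + 31\right) \left(- \frac{1}{150}\right) = 121 \left(- \frac{1}{150}\right) = - \frac{121}{150} \approx -0.80667$)
$428 \left(-364\right) + \left(\frac{189}{150} + \frac{U}{w{\left(-1 \right)}}\right) = 428 \left(-364\right) + \left(\frac{189}{150} - \frac{121}{150 \left(2 - 1\right)}\right) = -155792 + \left(189 \cdot \frac{1}{150} - \frac{121}{150 \cdot 1}\right) = -155792 + \left(\frac{63}{50} - \frac{121}{150}\right) = -155792 + \frac{34}{75} = - \frac{11684366}{75}$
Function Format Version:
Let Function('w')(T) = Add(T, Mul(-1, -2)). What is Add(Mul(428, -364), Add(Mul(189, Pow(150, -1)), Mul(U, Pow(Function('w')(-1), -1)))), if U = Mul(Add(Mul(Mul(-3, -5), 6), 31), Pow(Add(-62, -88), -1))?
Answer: Rational(-11684366, 75) ≈ -1.5579e+5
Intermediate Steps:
Function('w')(T) = Add(2, T) (Function('w')(T) = Add(T, 2) = Add(2, T))
U = Rational(-121, 150) (U = Mul(Add(Mul(15, 6), 31), Pow(-150, -1)) = Mul(Add(90, 31), Rational(-1, 150)) = Mul(121, Rational(-1, 150)) = Rational(-121, 150) ≈ -0.80667)
Add(Mul(428, -364), Add(Mul(189, Pow(150, -1)), Mul(U, Pow(Function('w')(-1), -1)))) = Add(Mul(428, -364), Add(Mul(189, Pow(150, -1)), Mul(Rational(-121, 150), Pow(Add(2, -1), -1)))) = Add(-155792, Add(Mul(189, Rational(1, 150)), Mul(Rational(-121, 150), Pow(1, -1)))) = Add(-155792, Add(Rational(63, 50), Mul(Rational(-121, 150), 1))) = Add(-155792, Add(Rational(63, 50), Rational(-121, 150))) = Add(-155792, Rational(34, 75)) = Rational(-11684366, 75)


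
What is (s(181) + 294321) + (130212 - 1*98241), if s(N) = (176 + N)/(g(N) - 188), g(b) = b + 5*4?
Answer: 4242153/13 ≈ 3.2632e+5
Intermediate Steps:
g(b) = 20 + b (g(b) = b + 20 = 20 + b)
s(N) = (176 + N)/(-168 + N) (s(N) = (176 + N)/((20 + N) - 188) = (176 + N)/(-168 + N))
(s(181) + 294321) + (130212 - 1*98241) = ((176 + 181)/(-168 + 181) + 294321) + (130212 - 1*98241) = (357/13 + 294321) + (130212 - 98241) = ((1/13)*357 + 294321) + 31971 = (357/13 + 294321) + 31971 = 3826530/13 + 31971 = 4242153/13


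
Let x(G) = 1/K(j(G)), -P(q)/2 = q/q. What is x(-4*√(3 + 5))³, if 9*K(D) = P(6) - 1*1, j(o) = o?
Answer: -27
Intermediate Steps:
P(q) = -2 (P(q) = -2*q/q = -2*1 = -2)
K(D) = -⅓ (K(D) = (-2 - 1*1)/9 = (-2 - 1)/9 = (⅑)*(-3) = -⅓)
x(G) = -3 (x(G) = 1/(-⅓) = -3)
x(-4*√(3 + 5))³ = (-3)³ = -27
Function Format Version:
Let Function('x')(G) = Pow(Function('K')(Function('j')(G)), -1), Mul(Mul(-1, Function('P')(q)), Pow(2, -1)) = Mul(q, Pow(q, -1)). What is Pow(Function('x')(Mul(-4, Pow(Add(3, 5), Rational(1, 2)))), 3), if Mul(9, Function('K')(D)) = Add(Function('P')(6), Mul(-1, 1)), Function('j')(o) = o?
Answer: -27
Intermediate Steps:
Function('P')(q) = -2 (Function('P')(q) = Mul(-2, Mul(q, Pow(q, -1))) = Mul(-2, 1) = -2)
Function('K')(D) = Rational(-1, 3) (Function('K')(D) = Mul(Rational(1, 9), Add(-2, Mul(-1, 1))) = Mul(Rational(1, 9), Add(-2, -1)) = Mul(Rational(1, 9), -3) = Rational(-1, 3))
Function('x')(G) = -3 (Function('x')(G) = Pow(Rational(-1, 3), -1) = -3)
Pow(Function('x')(Mul(-4, Pow(Add(3, 5), Rational(1, 2)))), 3) = Pow(-3, 3) = -27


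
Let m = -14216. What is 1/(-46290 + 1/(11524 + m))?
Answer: -2692/124612681 ≈ -2.1603e-5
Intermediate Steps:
1/(-46290 + 1/(11524 + m)) = 1/(-46290 + 1/(11524 - 14216)) = 1/(-46290 + 1/(-2692)) = 1/(-46290 - 1/2692) = 1/(-124612681/2692) = -2692/124612681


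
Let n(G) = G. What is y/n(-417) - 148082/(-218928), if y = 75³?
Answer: -15383083301/15215496 ≈ -1011.0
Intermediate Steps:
y = 421875
y/n(-417) - 148082/(-218928) = 421875/(-417) - 148082/(-218928) = 421875*(-1/417) - 148082*(-1/218928) = -140625/139 + 74041/109464 = -15383083301/15215496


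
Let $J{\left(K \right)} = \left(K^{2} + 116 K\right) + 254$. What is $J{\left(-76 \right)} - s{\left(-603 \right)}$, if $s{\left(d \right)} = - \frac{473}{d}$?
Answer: $- \frac{1680431}{603} \approx -2786.8$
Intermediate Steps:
$J{\left(K \right)} = 254 + K^{2} + 116 K$
$J{\left(-76 \right)} - s{\left(-603 \right)} = \left(254 + \left(-76\right)^{2} + 116 \left(-76\right)\right) - - \frac{473}{-603} = \left(254 + 5776 - 8816\right) - \left(-473\right) \left(- \frac{1}{603}\right) = -2786 - \frac{473}{603} = - \frac{1680431}{603}$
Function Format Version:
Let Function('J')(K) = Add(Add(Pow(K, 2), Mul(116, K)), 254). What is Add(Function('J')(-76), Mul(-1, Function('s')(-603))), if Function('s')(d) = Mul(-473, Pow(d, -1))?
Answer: Rational(-1680431, 603) ≈ -2786.8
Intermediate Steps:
Function('J')(K) = Add(254, Pow(K, 2), Mul(116, K))
Add(Function('J')(-76), Mul(-1, Function('s')(-603))) = Add(Add(254, Pow(-76, 2), Mul(116, -76)), Mul(-1, Mul(-473, Pow(-603, -1)))) = Add(Add(254, 5776, -8816), Mul(-1, Mul(-473, Rational(-1, 603)))) = Add(-2786, Mul(-1, Rational(473, 603))) = Add(-2786, Rational(-473, 603)) = Rational(-1680431, 603)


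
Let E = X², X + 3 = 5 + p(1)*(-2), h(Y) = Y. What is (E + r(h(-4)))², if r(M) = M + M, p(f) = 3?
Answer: 64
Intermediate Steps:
r(M) = 2*M
X = -4 (X = -3 + (5 + 3*(-2)) = -3 + (5 - 6) = -3 - 1 = -4)
E = 16 (E = (-4)² = 16)
(E + r(h(-4)))² = (16 + 2*(-4))² = (16 - 8)² = 8² = 64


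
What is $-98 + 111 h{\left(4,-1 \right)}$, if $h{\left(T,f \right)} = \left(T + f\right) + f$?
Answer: $124$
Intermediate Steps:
$h{\left(T,f \right)} = T + 2 f$
$-98 + 111 h{\left(4,-1 \right)} = -98 + 111 \left(4 + 2 \left(-1\right)\right) = -98 + 111 \left(4 - 2\right) = -98 + 111 \cdot 2 = -98 + 222 = 124$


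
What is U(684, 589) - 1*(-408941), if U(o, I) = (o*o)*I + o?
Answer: 275976809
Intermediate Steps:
U(o, I) = o + I*o² (U(o, I) = o²*I + o = I*o² + o = o + I*o²)
U(684, 589) - 1*(-408941) = 684*(1 + 589*684) - 1*(-408941) = 684*(1 + 402876) + 408941 = 684*402877 + 408941 = 275567868 + 408941 = 275976809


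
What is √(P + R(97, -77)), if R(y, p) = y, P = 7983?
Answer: 4*√505 ≈ 89.889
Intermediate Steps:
√(P + R(97, -77)) = √(7983 + 97) = √8080 = 4*√505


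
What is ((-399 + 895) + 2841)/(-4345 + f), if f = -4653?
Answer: -3337/8998 ≈ -0.37086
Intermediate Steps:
((-399 + 895) + 2841)/(-4345 + f) = ((-399 + 895) + 2841)/(-4345 - 4653) = (496 + 2841)/(-8998) = 3337*(-1/8998) = -3337/8998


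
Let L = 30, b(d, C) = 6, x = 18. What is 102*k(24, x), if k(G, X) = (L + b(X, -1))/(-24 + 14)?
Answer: -1836/5 ≈ -367.20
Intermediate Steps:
k(G, X) = -18/5 (k(G, X) = (30 + 6)/(-24 + 14) = 36/(-10) = 36*(-1/10) = -18/5)
102*k(24, x) = 102*(-18/5) = -1836/5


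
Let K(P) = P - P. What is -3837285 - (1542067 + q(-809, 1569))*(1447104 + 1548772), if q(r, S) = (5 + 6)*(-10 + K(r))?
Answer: -4619515806617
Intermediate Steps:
K(P) = 0
q(r, S) = -110 (q(r, S) = (5 + 6)*(-10 + 0) = 11*(-10) = -110)
-3837285 - (1542067 + q(-809, 1569))*(1447104 + 1548772) = -3837285 - (1542067 - 110)*(1447104 + 1548772) = -3837285 - 1541957*2995876 = -3837285 - 1*4619511969332 = -3837285 - 4619511969332 = -4619515806617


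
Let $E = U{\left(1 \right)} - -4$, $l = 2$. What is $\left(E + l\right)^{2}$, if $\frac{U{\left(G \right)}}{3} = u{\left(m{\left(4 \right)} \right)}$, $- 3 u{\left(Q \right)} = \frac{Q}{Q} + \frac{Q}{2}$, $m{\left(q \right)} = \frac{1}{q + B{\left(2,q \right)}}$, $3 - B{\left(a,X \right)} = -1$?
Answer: $\frac{6241}{256} \approx 24.379$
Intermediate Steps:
$B{\left(a,X \right)} = 4$ ($B{\left(a,X \right)} = 3 - -1 = 3 + 1 = 4$)
$m{\left(q \right)} = \frac{1}{4 + q}$ ($m{\left(q \right)} = \frac{1}{q + 4} = \frac{1}{4 + q}$)
$u{\left(Q \right)} = - \frac{1}{3} - \frac{Q}{6}$ ($u{\left(Q \right)} = - \frac{\frac{Q}{Q} + \frac{Q}{2}}{3} = - \frac{1 + Q \frac{1}{2}}{3} = - \frac{1 + \frac{Q}{2}}{3} = - \frac{1}{3} - \frac{Q}{6}$)
$U{\left(G \right)} = - \frac{17}{16}$ ($U{\left(G \right)} = 3 \left(- \frac{1}{3} - \frac{1}{6 \left(4 + 4\right)}\right) = 3 \left(- \frac{1}{3} - \frac{1}{6 \cdot 8}\right) = 3 \left(- \frac{1}{3} - \frac{1}{48}\right) = 3 \left(- \frac{17}{48}\right) = - \frac{17}{16}$)
$E = \frac{47}{16}$ ($E = - \frac{17}{16} - -4 = - \frac{17}{16} + 4 = \frac{47}{16} \approx 2.9375$)
$\left(E + l\right)^{2} = \left(\frac{47}{16} + 2\right)^{2} = \left(\frac{79}{16}\right)^{2} = \frac{6241}{256}$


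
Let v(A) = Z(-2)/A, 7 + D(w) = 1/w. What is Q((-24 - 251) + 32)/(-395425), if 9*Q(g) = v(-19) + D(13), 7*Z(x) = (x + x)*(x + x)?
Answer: 12178/6153208425 ≈ 1.9791e-6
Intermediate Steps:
Z(x) = 4*x²/7 (Z(x) = ((x + x)*(x + x))/7 = ((2*x)*(2*x))/7 = (4*x²)/7 = 4*x²/7)
D(w) = -7 + 1/w
v(A) = 16/(7*A) (v(A) = ((4/7)*(-2)²)/A = ((4/7)*4)/A = 16/(7*A))
Q(g) = -12178/15561 (Q(g) = ((16/7)/(-19) + (-7 + 1/13))/9 = ((16/7)*(-1/19) + (-7 + 1/13))/9 = (-16/133 - 90/13)/9 = (⅑)*(-12178/1729) = -12178/15561)
Q((-24 - 251) + 32)/(-395425) = -12178/15561/(-395425) = -12178/15561*(-1/395425) = 12178/6153208425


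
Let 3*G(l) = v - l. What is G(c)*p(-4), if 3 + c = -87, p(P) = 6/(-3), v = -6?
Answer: -56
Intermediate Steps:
p(P) = -2 (p(P) = 6*(-1/3) = -2)
c = -90 (c = -3 - 87 = -90)
G(l) = -2 - l/3 (G(l) = (-6 - l)/3 = -2 - l/3)
G(c)*p(-4) = (-2 - 1/3*(-90))*(-2) = (-2 + 30)*(-2) = 28*(-2) = -56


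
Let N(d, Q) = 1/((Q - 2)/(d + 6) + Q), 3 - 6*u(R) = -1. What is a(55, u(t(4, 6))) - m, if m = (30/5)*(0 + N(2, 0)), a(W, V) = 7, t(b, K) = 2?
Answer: 31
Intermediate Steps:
u(R) = 2/3 (u(R) = 1/2 - 1/6*(-1) = 1/2 + 1/6 = 2/3)
N(d, Q) = 1/(Q + (-2 + Q)/(6 + d)) (N(d, Q) = 1/((-2 + Q)/(6 + d) + Q) = 1/(Q + (-2 + Q)/(6 + d)))
m = -24 (m = (30/5)*(0 + (6 + 2)/(-2 + 7*0 + 0*2)) = (30*(1/5))*(0 + 8/(-2 + 0 + 0)) = 6*(0 + 8/(-2)) = 6*(0 - 1/2*8) = 6*(0 - 4) = 6*(-4) = -24)
a(55, u(t(4, 6))) - m = 7 - 1*(-24) = 7 + 24 = 31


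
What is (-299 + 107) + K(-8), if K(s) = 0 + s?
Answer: -200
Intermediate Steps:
K(s) = s
(-299 + 107) + K(-8) = (-299 + 107) - 8 = -192 - 8 = -200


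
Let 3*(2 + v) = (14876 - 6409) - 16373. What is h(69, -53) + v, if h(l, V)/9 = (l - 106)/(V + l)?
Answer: -127591/48 ≈ -2658.1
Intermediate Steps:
v = -7912/3 (v = -2 + ((14876 - 6409) - 16373)/3 = -2 + (8467 - 16373)/3 = -2 + (⅓)*(-7906) = -2 - 7906/3 = -7912/3 ≈ -2637.3)
h(l, V) = 9*(-106 + l)/(V + l) (h(l, V) = 9*((l - 106)/(V + l)) = 9*((-106 + l)/(V + l)) = 9*(-106 + l)/(V + l))
h(69, -53) + v = 9*(-106 + 69)/(-53 + 69) - 7912/3 = 9*(-37)/16 - 7912/3 = 9*(1/16)*(-37) - 7912/3 = -333/16 - 7912/3 = -127591/48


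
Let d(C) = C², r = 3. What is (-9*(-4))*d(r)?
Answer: 324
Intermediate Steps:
(-9*(-4))*d(r) = -9*(-4)*3² = 36*9 = 324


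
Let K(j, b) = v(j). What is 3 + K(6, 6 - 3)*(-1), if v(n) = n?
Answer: -3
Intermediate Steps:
K(j, b) = j
3 + K(6, 6 - 3)*(-1) = 3 + 6*(-1) = 3 - 6 = -3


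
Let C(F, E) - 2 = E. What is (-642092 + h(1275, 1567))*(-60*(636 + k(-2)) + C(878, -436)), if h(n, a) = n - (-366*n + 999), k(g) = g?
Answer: 6739336684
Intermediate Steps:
C(F, E) = 2 + E
h(n, a) = -999 + 367*n (h(n, a) = n - (999 - 366*n) = n + (-999 + 366*n) = -999 + 367*n)
(-642092 + h(1275, 1567))*(-60*(636 + k(-2)) + C(878, -436)) = (-642092 + (-999 + 367*1275))*(-60*(636 - 2) + (2 - 436)) = (-642092 + (-999 + 467925))*(-60*634 - 434) = (-642092 + 466926)*(-38040 - 434) = -175166*(-38474) = 6739336684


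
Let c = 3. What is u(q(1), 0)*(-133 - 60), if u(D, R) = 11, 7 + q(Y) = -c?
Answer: -2123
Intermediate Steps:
q(Y) = -10 (q(Y) = -7 - 1*3 = -7 - 3 = -10)
u(q(1), 0)*(-133 - 60) = 11*(-133 - 60) = 11*(-193) = -2123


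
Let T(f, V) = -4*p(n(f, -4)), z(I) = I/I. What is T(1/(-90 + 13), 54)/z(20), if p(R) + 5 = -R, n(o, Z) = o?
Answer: 1536/77 ≈ 19.948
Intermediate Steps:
p(R) = -5 - R
z(I) = 1
T(f, V) = 20 + 4*f (T(f, V) = -4*(-5 - f) = 20 + 4*f)
T(1/(-90 + 13), 54)/z(20) = (20 + 4/(-90 + 13))/1 = (20 + 4/(-77))*1 = (20 + 4*(-1/77))*1 = (20 - 4/77)*1 = (1536/77)*1 = 1536/77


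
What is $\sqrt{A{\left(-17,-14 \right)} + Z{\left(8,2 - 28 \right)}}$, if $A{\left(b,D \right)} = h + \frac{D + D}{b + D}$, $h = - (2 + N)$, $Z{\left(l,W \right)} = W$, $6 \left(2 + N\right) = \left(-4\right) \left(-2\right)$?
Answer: $\frac{i \sqrt{228594}}{93} \approx 5.141 i$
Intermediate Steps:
$N = - \frac{2}{3}$ ($N = -2 + \frac{\left(-4\right) \left(-2\right)}{6} = -2 + \frac{1}{6} \cdot 8 = -2 + \frac{4}{3} = - \frac{2}{3} \approx -0.66667$)
$h = - \frac{4}{3}$ ($h = - (2 - \frac{2}{3}) = \left(-1\right) \frac{4}{3} = - \frac{4}{3} \approx -1.3333$)
$A{\left(b,D \right)} = - \frac{4}{3} + \frac{2 D}{D + b}$ ($A{\left(b,D \right)} = - \frac{4}{3} + \frac{D + D}{b + D} = - \frac{4}{3} + \frac{2 D}{D + b}$)
$\sqrt{A{\left(-17,-14 \right)} + Z{\left(8,2 - 28 \right)}} = \sqrt{\frac{2 \left(-14 - -34\right)}{3 \left(-14 - 17\right)} + \left(2 - 28\right)} = \sqrt{\frac{2 \left(-14 + 34\right)}{3 \left(-31\right)} + \left(2 - 28\right)} = \sqrt{\frac{2}{3} \left(- \frac{1}{31}\right) 20 - 26} = \sqrt{- \frac{40}{93} - 26} = \sqrt{- \frac{2458}{93}} = \frac{i \sqrt{228594}}{93}$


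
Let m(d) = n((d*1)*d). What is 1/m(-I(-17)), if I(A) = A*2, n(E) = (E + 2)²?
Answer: 1/1340964 ≈ 7.4573e-7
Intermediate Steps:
n(E) = (2 + E)²
I(A) = 2*A
m(d) = (2 + d²)² (m(d) = (2 + (d*1)*d)² = (2 + d*d)² = (2 + d²)²)
1/m(-I(-17)) = 1/((2 + (-2*(-17))²)²) = 1/((2 + (-1*(-34))²)²) = 1/((2 + 34²)²) = 1/((2 + 1156)²) = 1/(1158²) = 1/1340964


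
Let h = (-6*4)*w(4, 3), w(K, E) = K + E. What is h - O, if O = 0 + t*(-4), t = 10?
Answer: -128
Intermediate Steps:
w(K, E) = E + K
h = -168 (h = (-6*4)*(3 + 4) = -24*7 = -168)
O = -40 (O = 0 + 10*(-4) = 0 - 40 = -40)
h - O = -168 - 1*(-40) = -168 + 40 = -128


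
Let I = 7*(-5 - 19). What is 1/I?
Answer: -1/168 ≈ -0.0059524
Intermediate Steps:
I = -168 (I = 7*(-24) = -168)
1/I = 1/(-168) = -1/168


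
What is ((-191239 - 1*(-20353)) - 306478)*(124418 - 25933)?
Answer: -47013193540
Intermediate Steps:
((-191239 - 1*(-20353)) - 306478)*(124418 - 25933) = ((-191239 + 20353) - 306478)*98485 = (-170886 - 306478)*98485 = -477364*98485 = -47013193540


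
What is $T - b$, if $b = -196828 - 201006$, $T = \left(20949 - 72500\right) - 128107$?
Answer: $218176$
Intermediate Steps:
$T = -179658$ ($T = -51551 - 128107 = -179658$)
$b = -397834$
$T - b = -179658 - -397834 = -179658 + 397834 = 218176$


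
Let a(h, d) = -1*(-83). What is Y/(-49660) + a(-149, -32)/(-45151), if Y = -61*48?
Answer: 32020087/560549665 ≈ 0.057123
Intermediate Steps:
a(h, d) = 83
Y = -2928
Y/(-49660) + a(-149, -32)/(-45151) = -2928/(-49660) + 83/(-45151) = -2928*(-1/49660) + 83*(-1/45151) = 732/12415 - 83/45151 = 32020087/560549665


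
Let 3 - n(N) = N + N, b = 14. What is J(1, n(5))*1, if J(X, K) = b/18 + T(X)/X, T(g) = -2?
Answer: -11/9 ≈ -1.2222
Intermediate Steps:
n(N) = 3 - 2*N (n(N) = 3 - (N + N) = 3 - 2*N)
J(X, K) = 7/9 - 2/X (J(X, K) = 14/18 - 2/X = 14*(1/18) - 2/X = 7/9 - 2/X)
J(1, n(5))*1 = (7/9 - 2/1)*1 = (7/9 - 2*1)*1 = (7/9 - 2)*1 = -11/9*1 = -11/9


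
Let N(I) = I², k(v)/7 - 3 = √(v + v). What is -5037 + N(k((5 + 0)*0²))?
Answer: -4596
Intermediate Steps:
k(v) = 21 + 7*√2*√v (k(v) = 21 + 7*√(v + v) = 21 + 7*√(2*v) = 21 + 7*(√2*√v) = 21 + 7*√2*√v)
-5037 + N(k((5 + 0)*0²)) = -5037 + (21 + 7*√2*√((5 + 0)*0²))² = -5037 + (21 + 7*√2*√(5*0))² = -5037 + (21 + 7*√2*√0)² = -5037 + (21 + 7*√2*0)² = -5037 + (21 + 0)² = -5037 + 21² = -5037 + 441 = -4596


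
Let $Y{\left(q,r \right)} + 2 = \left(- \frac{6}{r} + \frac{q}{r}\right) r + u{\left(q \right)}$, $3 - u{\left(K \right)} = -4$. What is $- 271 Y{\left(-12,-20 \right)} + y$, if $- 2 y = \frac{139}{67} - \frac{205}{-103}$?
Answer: $\frac{24298197}{6901} \approx 3521.0$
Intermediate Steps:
$u{\left(K \right)} = 7$ ($u{\left(K \right)} = 3 - -4 = 3 + 4 = 7$)
$y = - \frac{14026}{6901}$ ($y = - \frac{\frac{139}{67} - \frac{205}{-103}}{2} = - \frac{139 \cdot \frac{1}{67} - - \frac{205}{103}}{2} = - \frac{\frac{139}{67} + \frac{205}{103}}{2} = \left(- \frac{1}{2}\right) \frac{28052}{6901} = - \frac{14026}{6901} \approx -2.0325$)
$Y{\left(q,r \right)} = 5 + r \left(- \frac{6}{r} + \frac{q}{r}\right)$ ($Y{\left(q,r \right)} = -2 + \left(\left(- \frac{6}{r} + \frac{q}{r}\right) r + 7\right) = -2 + \left(r \left(- \frac{6}{r} + \frac{q}{r}\right) + 7\right) = -2 + \left(7 + r \left(- \frac{6}{r} + \frac{q}{r}\right)\right) = 5 + r \left(- \frac{6}{r} + \frac{q}{r}\right)$)
$- 271 Y{\left(-12,-20 \right)} + y = - 271 \left(-1 - 12\right) - \frac{14026}{6901} = \left(-271\right) \left(-13\right) - \frac{14026}{6901} = 3523 - \frac{14026}{6901} = \frac{24298197}{6901}$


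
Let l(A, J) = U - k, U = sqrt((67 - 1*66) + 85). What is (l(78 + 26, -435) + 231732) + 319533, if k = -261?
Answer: 551526 + sqrt(86) ≈ 5.5154e+5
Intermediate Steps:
U = sqrt(86) (U = sqrt((67 - 66) + 85) = sqrt(1 + 85) = sqrt(86) ≈ 9.2736)
l(A, J) = 261 + sqrt(86) (l(A, J) = sqrt(86) - 1*(-261) = sqrt(86) + 261 = 261 + sqrt(86))
(l(78 + 26, -435) + 231732) + 319533 = ((261 + sqrt(86)) + 231732) + 319533 = (231993 + sqrt(86)) + 319533 = 551526 + sqrt(86)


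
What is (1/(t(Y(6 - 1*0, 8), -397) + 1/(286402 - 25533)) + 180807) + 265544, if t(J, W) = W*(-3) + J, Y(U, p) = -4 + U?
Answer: 138911893556887/311216718 ≈ 4.4635e+5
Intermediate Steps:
t(J, W) = J - 3*W (t(J, W) = -3*W + J = J - 3*W)
(1/(t(Y(6 - 1*0, 8), -397) + 1/(286402 - 25533)) + 180807) + 265544 = (1/(((-4 + (6 - 1*0)) - 3*(-397)) + 1/(286402 - 25533)) + 180807) + 265544 = (1/(((-4 + (6 + 0)) + 1191) + 1/260869) + 180807) + 265544 = (1/(((-4 + 6) + 1191) + 1/260869) + 180807) + 265544 = (1/((2 + 1191) + 1/260869) + 180807) + 265544 = (1/(1193 + 1/260869) + 180807) + 265544 = (1/(311216718/260869) + 180807) + 265544 = (260869/311216718 + 180807) + 265544 = 56270161392295/311216718 + 265544 = 138911893556887/311216718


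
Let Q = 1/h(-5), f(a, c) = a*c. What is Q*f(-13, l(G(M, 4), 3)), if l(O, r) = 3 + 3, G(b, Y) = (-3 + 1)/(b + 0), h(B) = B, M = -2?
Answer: 78/5 ≈ 15.600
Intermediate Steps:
G(b, Y) = -2/b
l(O, r) = 6
Q = -1/5 (Q = 1/(-5) = -1/5 ≈ -0.20000)
Q*f(-13, l(G(M, 4), 3)) = -(-13)*6/5 = -1/5*(-78) = 78/5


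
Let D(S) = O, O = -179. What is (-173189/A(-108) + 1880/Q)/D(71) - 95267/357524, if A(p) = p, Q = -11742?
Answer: -7798002058975/845381675961 ≈ -9.2242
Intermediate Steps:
D(S) = -179
(-173189/A(-108) + 1880/Q)/D(71) - 95267/357524 = (-173189/(-108) + 1880/(-11742))/(-179) - 95267/357524 = (-173189*(-1/108) + 1880*(-1/11742))*(-1/179) - 95267*1/357524 = (173189/108 - 940/5871)*(-1/179) - 95267/357524 = (338897033/211356)*(-1/179) - 95267/357524 = -338897033/37832724 - 95267/357524 = -7798002058975/845381675961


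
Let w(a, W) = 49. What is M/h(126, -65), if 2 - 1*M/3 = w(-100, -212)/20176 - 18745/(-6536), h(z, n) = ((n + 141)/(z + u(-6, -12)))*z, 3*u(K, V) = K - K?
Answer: -43042017/1252768192 ≈ -0.034358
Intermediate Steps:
u(K, V) = 0 (u(K, V) = (K - K)/3 = (⅓)*0 = 0)
h(z, n) = 141 + n (h(z, n) = ((n + 141)/(z + 0))*z = ((141 + n)/z)*z = 141 + n)
M = -43042017/16483792 (M = 6 - 3*(49/20176 - 18745/(-6536)) = 6 - 3*(49*(1/20176) - 18745*(-1/6536)) = 6 - 3*(49/20176 + 18745/6536) = 6 - 3*47314923/16483792 = 6 - 141944769/16483792 = -43042017/16483792 ≈ -2.6112)
M/h(126, -65) = -43042017/(16483792*(141 - 65)) = -43042017/16483792/76 = -43042017/16483792*1/76 = -43042017/1252768192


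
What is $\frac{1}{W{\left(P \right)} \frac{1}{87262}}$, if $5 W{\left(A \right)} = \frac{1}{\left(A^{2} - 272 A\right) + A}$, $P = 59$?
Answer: $-5457365480$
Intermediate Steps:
$W{\left(A \right)} = \frac{1}{5 \left(A^{2} - 271 A\right)}$ ($W{\left(A \right)} = \frac{1}{5 \left(\left(A^{2} - 272 A\right) + A\right)} = \frac{1}{5 \left(A^{2} - 271 A\right)}$)
$\frac{1}{W{\left(P \right)} \frac{1}{87262}} = \frac{1}{\frac{1}{5 \cdot 59 \left(-271 + 59\right)} \frac{1}{87262}} = \frac{1}{\frac{1}{5} \cdot \frac{1}{59} \frac{1}{-212} \cdot \frac{1}{87262}} = \frac{1}{\frac{1}{5} \cdot \frac{1}{59} \left(- \frac{1}{212}\right) \frac{1}{87262}} = \frac{1}{\left(- \frac{1}{62540}\right) \frac{1}{87262}} = \frac{1}{- \frac{1}{5457365480}} = -5457365480$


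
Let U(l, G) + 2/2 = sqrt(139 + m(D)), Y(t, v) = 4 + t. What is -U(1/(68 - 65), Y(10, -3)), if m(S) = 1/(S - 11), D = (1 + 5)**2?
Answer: 1 - 2*sqrt(869)/5 ≈ -10.792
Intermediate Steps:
D = 36 (D = 6**2 = 36)
m(S) = 1/(-11 + S)
U(l, G) = -1 + 2*sqrt(869)/5 (U(l, G) = -1 + sqrt(139 + 1/(-11 + 36)) = -1 + sqrt(139 + 1/25) = -1 + sqrt(3476/25) = -1 + 2*sqrt(869)/5)
-U(1/(68 - 65), Y(10, -3)) = -(-1 + 2*sqrt(869)/5) = 1 - 2*sqrt(869)/5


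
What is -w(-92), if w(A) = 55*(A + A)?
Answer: 10120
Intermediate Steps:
w(A) = 110*A (w(A) = 55*(2*A) = 110*A)
-w(-92) = -110*(-92) = -1*(-10120) = 10120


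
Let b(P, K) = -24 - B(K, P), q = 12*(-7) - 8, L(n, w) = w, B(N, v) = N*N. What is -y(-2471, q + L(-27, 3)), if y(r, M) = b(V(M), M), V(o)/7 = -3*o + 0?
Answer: 7945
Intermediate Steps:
B(N, v) = N²
V(o) = -21*o (V(o) = 7*(-3*o + 0) = 7*(-3*o) = -21*o)
q = -92 (q = -84 - 8 = -92)
b(P, K) = -24 - K²
y(r, M) = -24 - M²
-y(-2471, q + L(-27, 3)) = -(-24 - (-92 + 3)²) = -(-24 - 1*(-89)²) = -(-24 - 1*7921) = -(-24 - 7921) = -1*(-7945) = 7945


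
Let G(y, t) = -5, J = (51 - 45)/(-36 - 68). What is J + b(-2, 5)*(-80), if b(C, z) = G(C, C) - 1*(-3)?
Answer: 8317/52 ≈ 159.94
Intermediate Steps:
J = -3/52 (J = 6/(-104) = 6*(-1/104) = -3/52 ≈ -0.057692)
b(C, z) = -2 (b(C, z) = -5 - 1*(-3) = -5 + 3 = -2)
J + b(-2, 5)*(-80) = -3/52 - 2*(-80) = -3/52 + 160 = 8317/52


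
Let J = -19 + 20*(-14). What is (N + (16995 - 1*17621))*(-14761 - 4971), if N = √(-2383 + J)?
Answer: 12352232 - 59196*I*√298 ≈ 1.2352e+7 - 1.0219e+6*I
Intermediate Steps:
J = -299 (J = -19 - 280 = -299)
N = 3*I*√298 (N = √(-2383 - 299) = √(-2682) = 3*I*√298 ≈ 51.788*I)
(N + (16995 - 1*17621))*(-14761 - 4971) = (3*I*√298 + (16995 - 1*17621))*(-14761 - 4971) = (3*I*√298 + (16995 - 17621))*(-19732) = (3*I*√298 - 626)*(-19732) = (-626 + 3*I*√298)*(-19732) = 12352232 - 59196*I*√298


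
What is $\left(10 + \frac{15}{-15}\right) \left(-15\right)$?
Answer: $-135$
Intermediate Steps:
$\left(10 + \frac{15}{-15}\right) \left(-15\right) = \left(10 + 15 \left(- \frac{1}{15}\right)\right) \left(-15\right) = \left(10 - 1\right) \left(-15\right) = 9 \left(-15\right) = -135$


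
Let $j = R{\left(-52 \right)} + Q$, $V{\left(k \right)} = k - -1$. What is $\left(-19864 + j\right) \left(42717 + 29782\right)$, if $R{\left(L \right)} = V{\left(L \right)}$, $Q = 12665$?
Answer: $-525617750$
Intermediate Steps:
$V{\left(k \right)} = 1 + k$ ($V{\left(k \right)} = k + 1 = 1 + k$)
$R{\left(L \right)} = 1 + L$
$j = 12614$ ($j = \left(1 - 52\right) + 12665 = -51 + 12665 = 12614$)
$\left(-19864 + j\right) \left(42717 + 29782\right) = \left(-19864 + 12614\right) \left(42717 + 29782\right) = \left(-7250\right) 72499 = -525617750$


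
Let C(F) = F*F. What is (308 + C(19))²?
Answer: 447561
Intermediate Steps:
C(F) = F²
(308 + C(19))² = (308 + 19²)² = (308 + 361)² = 669² = 447561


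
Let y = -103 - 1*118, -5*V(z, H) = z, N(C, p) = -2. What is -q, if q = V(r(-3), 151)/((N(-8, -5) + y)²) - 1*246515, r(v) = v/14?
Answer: 858126110447/3481030 ≈ 2.4652e+5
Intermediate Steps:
r(v) = v/14 (r(v) = v*(1/14) = v/14)
V(z, H) = -z/5
y = -221 (y = -103 - 118 = -221)
q = -858126110447/3481030 (q = (-(-3)/70)/((-2 - 221)²) - 1*246515 = (-⅕*(-3/14))/((-223)²) - 246515 = (3/70)/49729 - 246515 = (3/70)*(1/49729) - 246515 = 3/3481030 - 246515 = -858126110447/3481030 ≈ -2.4652e+5)
-q = -1*(-858126110447/3481030) = 858126110447/3481030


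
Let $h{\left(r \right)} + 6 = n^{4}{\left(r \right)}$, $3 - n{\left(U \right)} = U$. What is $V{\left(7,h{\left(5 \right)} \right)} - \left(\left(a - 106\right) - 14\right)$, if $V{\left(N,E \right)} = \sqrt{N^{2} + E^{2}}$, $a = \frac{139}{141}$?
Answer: $\frac{16781}{141} + \sqrt{149} \approx 131.22$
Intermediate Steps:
$n{\left(U \right)} = 3 - U$
$a = \frac{139}{141}$ ($a = 139 \cdot \frac{1}{141} = \frac{139}{141} \approx 0.98582$)
$h{\left(r \right)} = -6 + \left(3 - r\right)^{4}$
$V{\left(N,E \right)} = \sqrt{E^{2} + N^{2}}$
$V{\left(7,h{\left(5 \right)} \right)} - \left(\left(a - 106\right) - 14\right) = \sqrt{\left(-6 + \left(-3 + 5\right)^{4}\right)^{2} + 7^{2}} - \left(\left(\frac{139}{141} - 106\right) - 14\right) = \sqrt{\left(-6 + 2^{4}\right)^{2} + 49} - \left(- \frac{14807}{141} - 14\right) = \sqrt{\left(-6 + 16\right)^{2} + 49} - - \frac{16781}{141} = \sqrt{10^{2} + 49} + \frac{16781}{141} = \sqrt{100 + 49} + \frac{16781}{141} = \sqrt{149} + \frac{16781}{141} = \frac{16781}{141} + \sqrt{149}$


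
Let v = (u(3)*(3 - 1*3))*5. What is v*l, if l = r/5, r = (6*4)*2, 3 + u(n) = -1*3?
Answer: 0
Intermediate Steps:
u(n) = -6 (u(n) = -3 - 1*3 = -3 - 3 = -6)
v = 0 (v = -6*(3 - 1*3)*5 = -6*(3 - 3)*5 = -6*0*5 = 0*5 = 0)
r = 48 (r = 24*2 = 48)
l = 48/5 ≈ 9.6000
v*l = 0*(48/5) = 0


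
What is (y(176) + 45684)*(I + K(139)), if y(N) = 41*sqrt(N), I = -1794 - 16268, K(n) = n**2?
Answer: 57516156 + 206476*sqrt(11) ≈ 5.8201e+7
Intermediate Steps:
I = -18062
(y(176) + 45684)*(I + K(139)) = (41*sqrt(176) + 45684)*(-18062 + 139**2) = (41*(4*sqrt(11)) + 45684)*(-18062 + 19321) = (164*sqrt(11) + 45684)*1259 = (45684 + 164*sqrt(11))*1259 = 57516156 + 206476*sqrt(11)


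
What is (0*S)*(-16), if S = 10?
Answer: 0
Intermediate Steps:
(0*S)*(-16) = (0*10)*(-16) = 0*(-16) = 0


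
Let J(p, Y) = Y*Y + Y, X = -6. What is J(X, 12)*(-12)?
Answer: -1872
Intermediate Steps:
J(p, Y) = Y + Y² (J(p, Y) = Y² + Y = Y + Y²)
J(X, 12)*(-12) = (12*(1 + 12))*(-12) = (12*13)*(-12) = 156*(-12) = -1872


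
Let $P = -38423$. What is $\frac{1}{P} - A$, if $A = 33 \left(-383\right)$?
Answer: $\frac{485628296}{38423} \approx 12639.0$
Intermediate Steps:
$A = -12639$
$\frac{1}{P} - A = \frac{1}{-38423} - -12639 = - \frac{1}{38423} + 12639 = \frac{485628296}{38423}$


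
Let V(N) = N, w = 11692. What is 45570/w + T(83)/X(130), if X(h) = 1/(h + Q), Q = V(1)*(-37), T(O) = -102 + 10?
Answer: -49995591/5846 ≈ -8552.1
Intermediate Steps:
T(O) = -92
Q = -37 (Q = 1*(-37) = -37)
X(h) = 1/(-37 + h) (X(h) = 1/(h - 37) = 1/(-37 + h))
45570/w + T(83)/X(130) = 45570/11692 - 92/(1/(-37 + 130)) = 45570*(1/11692) - 92/(1/93) = 22785/5846 - 92/1/93 = 22785/5846 - 92*93 = 22785/5846 - 8556 = -49995591/5846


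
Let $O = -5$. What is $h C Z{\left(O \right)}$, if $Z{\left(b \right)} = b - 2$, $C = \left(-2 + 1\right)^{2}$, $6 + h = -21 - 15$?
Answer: $294$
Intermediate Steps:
$h = -42$ ($h = -6 - 36 = -42$)
$C = 1$ ($C = \left(-1\right)^{2} = 1$)
$Z{\left(b \right)} = -2 + b$ ($Z{\left(b \right)} = b - 2 = -2 + b$)
$h C Z{\left(O \right)} = \left(-42\right) 1 \left(-2 - 5\right) = \left(-42\right) \left(-7\right) = 294$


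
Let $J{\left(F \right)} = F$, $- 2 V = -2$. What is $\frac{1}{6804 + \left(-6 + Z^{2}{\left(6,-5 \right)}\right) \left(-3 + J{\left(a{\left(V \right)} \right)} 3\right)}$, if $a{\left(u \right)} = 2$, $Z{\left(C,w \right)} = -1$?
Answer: $\frac{1}{6789} \approx 0.0001473$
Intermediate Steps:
$V = 1$ ($V = \left(- \frac{1}{2}\right) \left(-2\right) = 1$)
$\frac{1}{6804 + \left(-6 + Z^{2}{\left(6,-5 \right)}\right) \left(-3 + J{\left(a{\left(V \right)} \right)} 3\right)} = \frac{1}{6804 + \left(-6 + \left(-1\right)^{2}\right) \left(-3 + 2 \cdot 3\right)} = \frac{1}{6804 + \left(-6 + 1\right) \left(-3 + 6\right)} = \frac{1}{6804 - 15} = \frac{1}{6789}$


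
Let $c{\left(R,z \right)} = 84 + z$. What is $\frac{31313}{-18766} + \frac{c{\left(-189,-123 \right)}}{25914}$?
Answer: $- \frac{67681413}{40525177} \approx -1.6701$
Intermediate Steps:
$\frac{31313}{-18766} + \frac{c{\left(-189,-123 \right)}}{25914} = \frac{31313}{-18766} + \frac{84 - 123}{25914} = 31313 \left(- \frac{1}{18766}\right) - \frac{13}{8638} = - \frac{31313}{18766} - \frac{13}{8638} = - \frac{67681413}{40525177}$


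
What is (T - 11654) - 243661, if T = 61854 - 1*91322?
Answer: -284783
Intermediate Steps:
T = -29468 (T = 61854 - 91322 = -29468)
(T - 11654) - 243661 = (-29468 - 11654) - 243661 = -41122 - 243661 = -284783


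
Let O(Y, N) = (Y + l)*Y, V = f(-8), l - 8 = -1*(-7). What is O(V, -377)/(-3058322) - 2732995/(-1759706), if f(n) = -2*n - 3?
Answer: 4178869100703/2690873786666 ≈ 1.5530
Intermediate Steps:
l = 15 (l = 8 - 1*(-7) = 8 + 7 = 15)
f(n) = -3 - 2*n
V = 13 (V = -3 - 2*(-8) = -3 + 16 = 13)
O(Y, N) = Y*(15 + Y) (O(Y, N) = (Y + 15)*Y = (15 + Y)*Y = Y*(15 + Y))
O(V, -377)/(-3058322) - 2732995/(-1759706) = (13*(15 + 13))/(-3058322) - 2732995/(-1759706) = (13*28)*(-1/3058322) - 2732995*(-1/1759706) = 364*(-1/3058322) + 2732995/1759706 = -182/1529161 + 2732995/1759706 = 4178869100703/2690873786666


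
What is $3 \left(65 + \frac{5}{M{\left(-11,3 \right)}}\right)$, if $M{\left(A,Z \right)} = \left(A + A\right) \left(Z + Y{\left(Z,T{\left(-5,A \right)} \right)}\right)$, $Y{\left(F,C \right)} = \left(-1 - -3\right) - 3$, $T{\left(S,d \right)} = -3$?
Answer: $\frac{8565}{44} \approx 194.66$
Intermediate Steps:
$Y{\left(F,C \right)} = -1$ ($Y{\left(F,C \right)} = \left(-1 + 3\right) - 3 = 2 - 3 = -1$)
$M{\left(A,Z \right)} = 2 A \left(-1 + Z\right)$ ($M{\left(A,Z \right)} = \left(A + A\right) \left(Z - 1\right) = 2 A \left(-1 + Z\right)$)
$3 \left(65 + \frac{5}{M{\left(-11,3 \right)}}\right) = 3 \left(65 + \frac{5}{2 \left(-11\right) \left(-1 + 3\right)}\right) = 3 \left(65 + \frac{5}{2 \left(-11\right) 2}\right) = 3 \left(65 + \frac{5}{-44}\right) = 3 \left(65 + 5 \left(- \frac{1}{44}\right)\right) = 3 \left(65 - \frac{5}{44}\right) = 3 \cdot \frac{2855}{44} = \frac{8565}{44}$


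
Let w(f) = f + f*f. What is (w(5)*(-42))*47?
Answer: -59220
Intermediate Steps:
w(f) = f + f²
(w(5)*(-42))*47 = ((5*(1 + 5))*(-42))*47 = ((5*6)*(-42))*47 = (30*(-42))*47 = -1260*47 = -59220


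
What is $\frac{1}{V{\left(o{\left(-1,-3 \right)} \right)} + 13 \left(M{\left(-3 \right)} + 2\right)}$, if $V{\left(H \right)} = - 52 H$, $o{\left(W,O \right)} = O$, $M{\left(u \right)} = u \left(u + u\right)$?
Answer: $\frac{1}{416} \approx 0.0024038$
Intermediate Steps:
$M{\left(u \right)} = 2 u^{2}$ ($M{\left(u \right)} = u 2 u = 2 u^{2}$)
$\frac{1}{V{\left(o{\left(-1,-3 \right)} \right)} + 13 \left(M{\left(-3 \right)} + 2\right)} = \frac{1}{\left(-52\right) \left(-3\right) + 13 \left(2 \left(-3\right)^{2} + 2\right)} = \frac{1}{156 + 13 \left(2 \cdot 9 + 2\right)} = \frac{1}{156 + 13 \left(18 + 2\right)} = \frac{1}{156 + 13 \cdot 20} = \frac{1}{156 + 260} = \frac{1}{416}$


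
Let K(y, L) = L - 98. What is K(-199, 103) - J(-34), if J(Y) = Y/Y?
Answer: 4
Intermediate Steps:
J(Y) = 1
K(y, L) = -98 + L
K(-199, 103) - J(-34) = (-98 + 103) - 1*1 = 5 - 1 = 4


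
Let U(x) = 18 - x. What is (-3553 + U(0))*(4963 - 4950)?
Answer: -45955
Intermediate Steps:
(-3553 + U(0))*(4963 - 4950) = (-3553 + (18 - 1*0))*(4963 - 4950) = (-3553 + (18 + 0))*13 = (-3553 + 18)*13 = -3535*13 = -45955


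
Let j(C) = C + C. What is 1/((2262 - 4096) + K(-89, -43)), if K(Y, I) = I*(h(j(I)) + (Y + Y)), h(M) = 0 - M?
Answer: 1/2122 ≈ 0.00047125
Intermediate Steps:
j(C) = 2*C
h(M) = -M
K(Y, I) = I*(-2*I + 2*Y) (K(Y, I) = I*(-2*I + (Y + Y)) = I*(-2*I + 2*Y))
1/((2262 - 4096) + K(-89, -43)) = 1/((2262 - 4096) + 2*(-43)*(-89 - 1*(-43))) = 1/(-1834 + 2*(-43)*(-89 + 43)) = 1/(-1834 + 2*(-43)*(-46)) = 1/(-1834 + 3956) = 1/2122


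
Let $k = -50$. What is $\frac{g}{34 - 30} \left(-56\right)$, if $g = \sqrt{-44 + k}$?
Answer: $- 14 i \sqrt{94} \approx - 135.74 i$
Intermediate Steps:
$g = i \sqrt{94}$ ($g = \sqrt{-44 - 50} = \sqrt{-94} = i \sqrt{94} \approx 9.6954 i$)
$\frac{g}{34 - 30} \left(-56\right) = \frac{i \sqrt{94}}{34 - 30} \left(-56\right) = \frac{i \sqrt{94}}{4} \left(-56\right) = - 14 i \sqrt{94}$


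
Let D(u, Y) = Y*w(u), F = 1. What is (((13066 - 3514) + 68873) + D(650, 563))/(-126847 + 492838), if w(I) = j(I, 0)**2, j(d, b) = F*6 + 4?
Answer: 134725/365991 ≈ 0.36811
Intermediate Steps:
j(d, b) = 10 (j(d, b) = 1*6 + 4 = 6 + 4 = 10)
w(I) = 100 (w(I) = 10**2 = 100)
D(u, Y) = 100*Y (D(u, Y) = Y*100 = 100*Y)
(((13066 - 3514) + 68873) + D(650, 563))/(-126847 + 492838) = (((13066 - 3514) + 68873) + 100*563)/(-126847 + 492838) = ((9552 + 68873) + 56300)/365991 = (78425 + 56300)*(1/365991) = 134725*(1/365991) = 134725/365991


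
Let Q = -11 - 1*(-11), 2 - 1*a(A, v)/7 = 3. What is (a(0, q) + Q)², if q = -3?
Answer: 49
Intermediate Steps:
a(A, v) = -7 (a(A, v) = 14 - 7*3 = 14 - 21 = -7)
Q = 0 (Q = -11 + 11 = 0)
(a(0, q) + Q)² = (-7 + 0)² = (-7)² = 49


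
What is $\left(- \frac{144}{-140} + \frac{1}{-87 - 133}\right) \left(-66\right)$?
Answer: $- \frac{4731}{70} \approx -67.586$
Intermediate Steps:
$\left(- \frac{144}{-140} + \frac{1}{-87 - 133}\right) \left(-66\right) = \left(\left(-144\right) \left(- \frac{1}{140}\right) + \frac{1}{-220}\right) \left(-66\right) = \left(\frac{36}{35} - \frac{1}{220}\right) \left(-66\right) = \frac{1577}{1540} \left(-66\right) = - \frac{4731}{70}$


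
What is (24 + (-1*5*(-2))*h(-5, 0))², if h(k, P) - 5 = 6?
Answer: 17956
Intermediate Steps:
h(k, P) = 11 (h(k, P) = 5 + 6 = 11)
(24 + (-1*5*(-2))*h(-5, 0))² = (24 + (-1*5*(-2))*11)² = (24 - 5*(-2)*11)² = (24 + 10*11)² = (24 + 110)² = 134² = 17956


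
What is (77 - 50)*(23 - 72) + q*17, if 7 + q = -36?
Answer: -2054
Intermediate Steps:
q = -43 (q = -7 - 36 = -43)
(77 - 50)*(23 - 72) + q*17 = (77 - 50)*(23 - 72) - 43*17 = 27*(-49) - 731 = -1323 - 731 = -2054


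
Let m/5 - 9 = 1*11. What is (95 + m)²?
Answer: 38025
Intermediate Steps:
m = 100 (m = 45 + 5*(1*11) = 45 + 5*11 = 45 + 55 = 100)
(95 + m)² = (95 + 100)² = 195² = 38025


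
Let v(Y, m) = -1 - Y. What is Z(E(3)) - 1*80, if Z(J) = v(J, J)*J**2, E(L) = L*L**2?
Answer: -20492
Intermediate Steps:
E(L) = L**3
Z(J) = J**2*(-1 - J) (Z(J) = (-1 - J)*J**2 = J**2*(-1 - J))
Z(E(3)) - 1*80 = (3**3)**2*(-1 - 1*3**3) - 1*80 = 27**2*(-1 - 1*27) - 80 = 729*(-1 - 27) - 80 = 729*(-28) - 80 = -20412 - 80 = -20492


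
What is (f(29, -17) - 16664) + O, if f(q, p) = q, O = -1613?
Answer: -18248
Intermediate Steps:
(f(29, -17) - 16664) + O = (29 - 16664) - 1613 = -16635 - 1613 = -18248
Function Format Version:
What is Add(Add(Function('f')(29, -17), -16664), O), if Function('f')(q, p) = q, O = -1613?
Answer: -18248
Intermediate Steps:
Add(Add(Function('f')(29, -17), -16664), O) = Add(Add(29, -16664), -1613) = Add(-16635, -1613) = -18248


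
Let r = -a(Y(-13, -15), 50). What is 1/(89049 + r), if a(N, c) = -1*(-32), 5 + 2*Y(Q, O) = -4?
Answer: 1/89017 ≈ 1.1234e-5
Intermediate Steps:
Y(Q, O) = -9/2 (Y(Q, O) = -5/2 + (1/2)*(-4) = -5/2 - 2 = -9/2)
a(N, c) = 32
r = -32 (r = -1*32 = -32)
1/(89049 + r) = 1/(89049 - 32) = 1/89017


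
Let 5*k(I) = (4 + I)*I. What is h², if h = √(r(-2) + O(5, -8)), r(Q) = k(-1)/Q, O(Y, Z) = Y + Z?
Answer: -27/10 ≈ -2.7000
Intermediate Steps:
k(I) = I*(4 + I)/5 (k(I) = ((4 + I)*I)/5 = (I*(4 + I))/5 = I*(4 + I)/5)
r(Q) = -3/(5*Q) (r(Q) = ((⅕)*(-1)*(4 - 1))/Q = ((⅕)*(-1)*3)/Q = -3/(5*Q))
h = 3*I*√30/10 (h = √(-⅗/(-2) + (5 - 8)) = √(-⅗*(-½) - 3) = √(3/10 - 3) = √(-27/10) = 3*I*√30/10 ≈ 1.6432*I)
h² = (3*I*√30/10)² = -27/10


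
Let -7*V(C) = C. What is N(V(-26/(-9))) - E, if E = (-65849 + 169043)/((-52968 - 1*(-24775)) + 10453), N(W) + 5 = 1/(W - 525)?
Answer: 239324137/293605870 ≈ 0.81512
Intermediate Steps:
V(C) = -C/7
N(W) = -5 + 1/(-525 + W) (N(W) = -5 + 1/(W - 525) = -5 + 1/(-525 + W))
E = -51597/8870 (E = 103194/((-52968 + 24775) + 10453) = 103194/(-28193 + 10453) = 103194/(-17740) = 103194*(-1/17740) = -51597/8870 ≈ -5.8170)
N(V(-26/(-9))) - E = (2626 - (-5)*(-26/(-9))/7)/(-525 - (-26)/(7*(-9))) - 1*(-51597/8870) = (2626 - (-5)*(-26*(-⅑))/7)/(-525 - (-26)*(-1)/(7*9)) + 51597/8870 = (2626 - (-5)*26/(7*9))/(-525 - ⅐*26/9) + 51597/8870 = (2626 - 5*(-26/63))/(-525 - 26/63) + 51597/8870 = (2626 + 130/63)/(-33101/63) + 51597/8870 = -63/33101*165568/63 + 51597/8870 = -165568/33101 + 51597/8870 = 239324137/293605870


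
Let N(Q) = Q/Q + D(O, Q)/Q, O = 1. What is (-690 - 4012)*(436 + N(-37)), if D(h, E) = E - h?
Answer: -76205314/37 ≈ -2.0596e+6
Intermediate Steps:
N(Q) = 1 + (-1 + Q)/Q (N(Q) = Q/Q + (Q - 1*1)/Q = 1 + (Q - 1)/Q = 1 + (-1 + Q)/Q)
(-690 - 4012)*(436 + N(-37)) = (-690 - 4012)*(436 + (2 - 1/(-37))) = -4702*(436 + (2 - 1*(-1/37))) = -4702*(436 + (2 + 1/37)) = -4702*(436 + 75/37) = -4702*16207/37 = -76205314/37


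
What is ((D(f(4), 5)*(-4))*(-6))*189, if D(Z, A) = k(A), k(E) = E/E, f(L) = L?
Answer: 4536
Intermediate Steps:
k(E) = 1
D(Z, A) = 1
((D(f(4), 5)*(-4))*(-6))*189 = ((1*(-4))*(-6))*189 = -4*(-6)*189 = 24*189 = 4536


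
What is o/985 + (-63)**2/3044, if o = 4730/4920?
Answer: 120306037/92198955 ≈ 1.3049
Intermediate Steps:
o = 473/492 (o = 4730*(1/4920) = 473/492 ≈ 0.96138)
o/985 + (-63)**2/3044 = (473/492)/985 + (-63)**2/3044 = (473/492)*(1/985) + 3969*(1/3044) = 473/484620 + 3969/3044 = 120306037/92198955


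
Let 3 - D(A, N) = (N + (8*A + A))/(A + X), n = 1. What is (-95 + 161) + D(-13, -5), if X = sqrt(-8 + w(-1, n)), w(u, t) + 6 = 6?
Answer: 10627/177 - 244*I*sqrt(2)/177 ≈ 60.04 - 1.9495*I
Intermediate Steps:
w(u, t) = 0 (w(u, t) = -6 + 6 = 0)
X = 2*I*sqrt(2) (X = sqrt(-8 + 0) = sqrt(-8) = 2*I*sqrt(2) ≈ 2.8284*I)
D(A, N) = 3 - (N + 9*A)/(A + 2*I*sqrt(2)) (D(A, N) = 3 - (N + (8*A + A))/(A + 2*I*sqrt(2)) = 3 - (N + 9*A)/(A + 2*I*sqrt(2)))
(-95 + 161) + D(-13, -5) = (-95 + 161) + (-1*(-5) - 6*(-13) + 6*I*sqrt(2))/(-13 + 2*I*sqrt(2)) = 66 + (5 + 78 + 6*I*sqrt(2))/(-13 + 2*I*sqrt(2)) = 66 + (83 + 6*I*sqrt(2))/(-13 + 2*I*sqrt(2))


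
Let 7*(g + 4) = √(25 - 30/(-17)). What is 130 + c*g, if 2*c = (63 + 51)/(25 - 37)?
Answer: 149 - 19*√7735/476 ≈ 145.49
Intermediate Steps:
c = -19/4 (c = ((63 + 51)/(25 - 37))/2 = (114/(-12))/2 = (114*(-1/12))/2 = (½)*(-19/2) = -19/4 ≈ -4.7500)
g = -4 + √7735/119 (g = -4 + √(25 - 30/(-17))/7 = -4 + √(25 - 30*(-1/17))/7 = -4 + √(25 + 30/17)/7 = -4 + √(455/17)/7 = -4 + (√7735/17)/7 = -4 + √7735/119 ≈ -3.2609)
130 + c*g = 130 - 19*(-4 + √7735/119)/4 = 130 + (19 - 19*√7735/476) = 149 - 19*√7735/476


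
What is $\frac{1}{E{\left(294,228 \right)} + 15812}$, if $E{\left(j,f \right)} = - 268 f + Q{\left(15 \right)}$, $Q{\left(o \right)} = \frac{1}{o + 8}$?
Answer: $- \frac{23}{1041715} \approx -2.2079 \cdot 10^{-5}$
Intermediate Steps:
$Q{\left(o \right)} = \frac{1}{8 + o}$
$E{\left(j,f \right)} = \frac{1}{23} - 268 f$ ($E{\left(j,f \right)} = - 268 f + \frac{1}{8 + 15} = - 268 f + \frac{1}{23} = \frac{1}{23} - 268 f$)
$\frac{1}{E{\left(294,228 \right)} + 15812} = \frac{1}{\left(\frac{1}{23} - 61104\right) + 15812} = \frac{1}{- \frac{1405391}{23} + 15812} = \frac{1}{- \frac{1041715}{23}} = - \frac{23}{1041715}$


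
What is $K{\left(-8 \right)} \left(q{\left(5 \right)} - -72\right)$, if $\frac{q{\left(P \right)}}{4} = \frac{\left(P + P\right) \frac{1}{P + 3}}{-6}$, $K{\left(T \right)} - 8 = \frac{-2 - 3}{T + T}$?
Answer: $\frac{56791}{96} \approx 591.57$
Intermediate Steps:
$K{\left(T \right)} = 8 - \frac{5}{2 T}$ ($K{\left(T \right)} = 8 + \frac{-2 - 3}{T + T} = 8 - \frac{5}{2 T}$)
$q{\left(P \right)} = - \frac{4 P}{3 \left(3 + P\right)}$ ($q{\left(P \right)} = 4 \frac{\left(P + P\right) \frac{1}{P + 3}}{-6} = 4 \frac{2 P}{3 + P} \left(- \frac{1}{6}\right) = 4 \left(- \frac{P}{3 \left(3 + P\right)}\right) = - \frac{4 P}{3 \left(3 + P\right)}$)
$K{\left(-8 \right)} \left(q{\left(5 \right)} - -72\right) = \left(8 - \frac{5}{2 \left(-8\right)}\right) \left(\left(-4\right) 5 \frac{1}{9 + 3 \cdot 5} - -72\right) = \left(8 - - \frac{5}{16}\right) \left(\left(-4\right) 5 \frac{1}{9 + 15} + 72\right) = \left(8 + \frac{5}{16}\right) \left(\left(-4\right) 5 \cdot \frac{1}{24} + 72\right) = \frac{133 \left(\left(-4\right) 5 \cdot \frac{1}{24} + 72\right)}{16} = \frac{133 \left(- \frac{5}{6} + 72\right)}{16} = \frac{133}{16} \cdot \frac{427}{6} = \frac{56791}{96}$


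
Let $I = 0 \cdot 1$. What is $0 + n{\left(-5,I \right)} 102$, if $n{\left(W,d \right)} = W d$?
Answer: $0$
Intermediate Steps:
$I = 0$
$0 + n{\left(-5,I \right)} 102 = 0 + \left(-5\right) 0 \cdot 102 = 0 + 0 \cdot 102 = 0 + 0 = 0$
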